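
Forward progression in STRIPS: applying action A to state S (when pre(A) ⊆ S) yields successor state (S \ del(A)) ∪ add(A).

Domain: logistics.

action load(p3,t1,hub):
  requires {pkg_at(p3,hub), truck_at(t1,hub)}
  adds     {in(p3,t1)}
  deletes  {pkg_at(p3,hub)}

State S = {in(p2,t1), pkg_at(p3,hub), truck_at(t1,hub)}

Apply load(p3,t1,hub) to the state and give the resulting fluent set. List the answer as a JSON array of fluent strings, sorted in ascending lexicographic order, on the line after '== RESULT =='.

Progress:
  pre ⊆ S: {pkg_at(p3,hub), truck_at(t1,hub)} ⊆ S  — applicable
  S \ del = {in(p2,t1), truck_at(t1,hub)}
  ∪ add   = {in(p2,t1), in(p3,t1), truck_at(t1,hub)}

== RESULT ==
["in(p2,t1)", "in(p3,t1)", "truck_at(t1,hub)"]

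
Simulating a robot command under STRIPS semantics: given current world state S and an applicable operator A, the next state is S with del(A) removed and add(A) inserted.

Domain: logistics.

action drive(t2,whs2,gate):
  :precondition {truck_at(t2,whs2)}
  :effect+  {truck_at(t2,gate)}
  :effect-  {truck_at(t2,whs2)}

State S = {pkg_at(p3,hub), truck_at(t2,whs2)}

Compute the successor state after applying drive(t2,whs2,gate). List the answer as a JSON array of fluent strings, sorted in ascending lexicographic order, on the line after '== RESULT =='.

Compute (S \ del) ∪ add:
  pre ⊆ S: {truck_at(t2,whs2)} ⊆ S  — applicable
  S \ del = {pkg_at(p3,hub)}
  ∪ add   = {pkg_at(p3,hub), truck_at(t2,gate)}

== RESULT ==
["pkg_at(p3,hub)", "truck_at(t2,gate)"]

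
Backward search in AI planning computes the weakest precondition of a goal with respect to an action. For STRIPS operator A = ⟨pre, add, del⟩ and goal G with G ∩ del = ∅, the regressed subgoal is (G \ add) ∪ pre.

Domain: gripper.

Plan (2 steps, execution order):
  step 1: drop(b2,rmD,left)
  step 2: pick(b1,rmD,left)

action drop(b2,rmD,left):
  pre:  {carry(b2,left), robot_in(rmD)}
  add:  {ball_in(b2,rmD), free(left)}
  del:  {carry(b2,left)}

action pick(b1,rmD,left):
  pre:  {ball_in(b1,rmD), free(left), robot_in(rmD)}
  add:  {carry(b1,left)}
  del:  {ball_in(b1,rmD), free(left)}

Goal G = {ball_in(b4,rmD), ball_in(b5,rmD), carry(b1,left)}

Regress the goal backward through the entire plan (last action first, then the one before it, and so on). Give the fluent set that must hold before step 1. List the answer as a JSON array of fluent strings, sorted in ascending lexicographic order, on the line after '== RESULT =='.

Regress step by step:
  through step 2 (pick(b1,rmD,left)): drop {carry(b1,left)}, keep {ball_in(b4,rmD), ball_in(b5,rmD)}, require {ball_in(b1,rmD), free(left), robot_in(rmD)}
    → {ball_in(b1,rmD), ball_in(b4,rmD), ball_in(b5,rmD), free(left), robot_in(rmD)}
  through step 1 (drop(b2,rmD,left)): drop {free(left)}, keep {ball_in(b1,rmD), ball_in(b4,rmD), ball_in(b5,rmD), robot_in(rmD)}, require {carry(b2,left), robot_in(rmD)}
    → {ball_in(b1,rmD), ball_in(b4,rmD), ball_in(b5,rmD), carry(b2,left), robot_in(rmD)}

== RESULT ==
["ball_in(b1,rmD)", "ball_in(b4,rmD)", "ball_in(b5,rmD)", "carry(b2,left)", "robot_in(rmD)"]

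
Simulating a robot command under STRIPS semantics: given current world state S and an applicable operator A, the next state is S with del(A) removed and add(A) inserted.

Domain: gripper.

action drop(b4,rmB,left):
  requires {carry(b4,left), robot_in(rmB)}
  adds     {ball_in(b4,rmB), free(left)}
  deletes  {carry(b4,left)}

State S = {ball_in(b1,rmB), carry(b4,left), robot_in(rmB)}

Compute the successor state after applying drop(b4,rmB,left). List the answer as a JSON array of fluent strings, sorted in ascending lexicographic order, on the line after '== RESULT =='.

Progress:
  pre ⊆ S: {carry(b4,left), robot_in(rmB)} ⊆ S  — applicable
  S \ del = {ball_in(b1,rmB), robot_in(rmB)}
  ∪ add   = {ball_in(b1,rmB), ball_in(b4,rmB), free(left), robot_in(rmB)}

== RESULT ==
["ball_in(b1,rmB)", "ball_in(b4,rmB)", "free(left)", "robot_in(rmB)"]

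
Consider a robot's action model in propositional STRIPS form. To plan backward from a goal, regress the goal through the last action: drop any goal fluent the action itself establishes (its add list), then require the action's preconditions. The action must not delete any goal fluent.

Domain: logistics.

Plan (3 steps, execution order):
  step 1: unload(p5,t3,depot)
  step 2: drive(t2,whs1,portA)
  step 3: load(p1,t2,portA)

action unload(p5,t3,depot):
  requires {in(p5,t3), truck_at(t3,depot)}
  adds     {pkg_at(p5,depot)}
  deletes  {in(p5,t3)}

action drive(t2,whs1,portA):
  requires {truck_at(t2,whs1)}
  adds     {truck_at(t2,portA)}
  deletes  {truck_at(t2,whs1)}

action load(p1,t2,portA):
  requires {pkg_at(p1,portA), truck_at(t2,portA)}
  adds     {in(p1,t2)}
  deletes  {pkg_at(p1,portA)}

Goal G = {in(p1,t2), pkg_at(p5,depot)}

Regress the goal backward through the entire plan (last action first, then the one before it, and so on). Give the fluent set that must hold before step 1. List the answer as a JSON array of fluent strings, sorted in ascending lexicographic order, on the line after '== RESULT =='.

Regress step by step:
  through step 3 (load(p1,t2,portA)): drop {in(p1,t2)}, keep {pkg_at(p5,depot)}, require {pkg_at(p1,portA), truck_at(t2,portA)}
    → {pkg_at(p1,portA), pkg_at(p5,depot), truck_at(t2,portA)}
  through step 2 (drive(t2,whs1,portA)): drop {truck_at(t2,portA)}, keep {pkg_at(p1,portA), pkg_at(p5,depot)}, require {truck_at(t2,whs1)}
    → {pkg_at(p1,portA), pkg_at(p5,depot), truck_at(t2,whs1)}
  through step 1 (unload(p5,t3,depot)): drop {pkg_at(p5,depot)}, keep {pkg_at(p1,portA), truck_at(t2,whs1)}, require {in(p5,t3), truck_at(t3,depot)}
    → {in(p5,t3), pkg_at(p1,portA), truck_at(t2,whs1), truck_at(t3,depot)}

== RESULT ==
["in(p5,t3)", "pkg_at(p1,portA)", "truck_at(t2,whs1)", "truck_at(t3,depot)"]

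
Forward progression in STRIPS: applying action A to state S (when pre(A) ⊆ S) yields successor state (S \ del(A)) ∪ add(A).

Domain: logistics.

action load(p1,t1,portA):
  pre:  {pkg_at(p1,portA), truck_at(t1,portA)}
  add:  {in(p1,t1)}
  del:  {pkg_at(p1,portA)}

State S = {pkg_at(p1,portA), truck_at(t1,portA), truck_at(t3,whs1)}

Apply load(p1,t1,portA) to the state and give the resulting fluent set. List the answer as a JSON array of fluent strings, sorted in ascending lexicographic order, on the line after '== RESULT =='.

Compute (S \ del) ∪ add:
  pre ⊆ S: {pkg_at(p1,portA), truck_at(t1,portA)} ⊆ S  — applicable
  S \ del = {truck_at(t1,portA), truck_at(t3,whs1)}
  ∪ add   = {in(p1,t1), truck_at(t1,portA), truck_at(t3,whs1)}

== RESULT ==
["in(p1,t1)", "truck_at(t1,portA)", "truck_at(t3,whs1)"]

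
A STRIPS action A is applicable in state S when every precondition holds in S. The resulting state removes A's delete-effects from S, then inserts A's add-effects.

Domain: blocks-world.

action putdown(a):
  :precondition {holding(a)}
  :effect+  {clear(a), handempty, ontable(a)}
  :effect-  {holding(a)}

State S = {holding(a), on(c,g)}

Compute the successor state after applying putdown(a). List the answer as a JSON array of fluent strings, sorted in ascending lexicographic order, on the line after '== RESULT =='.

Compute (S \ del) ∪ add:
  pre ⊆ S: {holding(a)} ⊆ S  — applicable
  S \ del = {on(c,g)}
  ∪ add   = {clear(a), handempty, on(c,g), ontable(a)}

== RESULT ==
["clear(a)", "handempty", "on(c,g)", "ontable(a)"]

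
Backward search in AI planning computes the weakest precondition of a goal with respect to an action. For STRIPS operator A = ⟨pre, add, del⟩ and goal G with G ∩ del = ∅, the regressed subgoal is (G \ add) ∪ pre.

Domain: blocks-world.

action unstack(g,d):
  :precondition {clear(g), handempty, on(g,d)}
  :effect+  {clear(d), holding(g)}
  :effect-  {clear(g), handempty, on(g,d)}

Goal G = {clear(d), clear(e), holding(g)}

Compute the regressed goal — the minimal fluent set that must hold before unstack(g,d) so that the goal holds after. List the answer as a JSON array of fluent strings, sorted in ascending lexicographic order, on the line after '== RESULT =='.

Regress:
  G ∩ del = {}  (empty — regression defined)
  G \ add = {clear(d), clear(e), holding(g)} \ {clear(d), holding(g)} = {clear(e)}
  ∪ pre   = {clear(e)} ∪ {clear(g), handempty, on(g,d)}
          = {clear(e), clear(g), handempty, on(g,d)}

== RESULT ==
["clear(e)", "clear(g)", "handempty", "on(g,d)"]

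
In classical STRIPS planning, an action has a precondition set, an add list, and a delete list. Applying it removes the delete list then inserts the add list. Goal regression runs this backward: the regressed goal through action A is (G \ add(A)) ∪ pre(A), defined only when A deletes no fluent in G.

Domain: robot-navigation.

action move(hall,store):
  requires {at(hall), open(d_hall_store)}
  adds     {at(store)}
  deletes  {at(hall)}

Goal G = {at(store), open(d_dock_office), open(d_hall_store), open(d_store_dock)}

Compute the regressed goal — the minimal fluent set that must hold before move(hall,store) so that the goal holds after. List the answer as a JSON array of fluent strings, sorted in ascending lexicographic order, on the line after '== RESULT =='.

Compute (G \ add) ∪ pre:
  G ∩ del = {}  (empty — regression defined)
  G \ add = {at(store), open(d_dock_office), open(d_hall_store), open(d_store_dock)} \ {at(store)} = {open(d_dock_office), open(d_hall_store), open(d_store_dock)}
  ∪ pre   = {open(d_dock_office), open(d_hall_store), open(d_store_dock)} ∪ {at(hall), open(d_hall_store)}
          = {at(hall), open(d_dock_office), open(d_hall_store), open(d_store_dock)}

== RESULT ==
["at(hall)", "open(d_dock_office)", "open(d_hall_store)", "open(d_store_dock)"]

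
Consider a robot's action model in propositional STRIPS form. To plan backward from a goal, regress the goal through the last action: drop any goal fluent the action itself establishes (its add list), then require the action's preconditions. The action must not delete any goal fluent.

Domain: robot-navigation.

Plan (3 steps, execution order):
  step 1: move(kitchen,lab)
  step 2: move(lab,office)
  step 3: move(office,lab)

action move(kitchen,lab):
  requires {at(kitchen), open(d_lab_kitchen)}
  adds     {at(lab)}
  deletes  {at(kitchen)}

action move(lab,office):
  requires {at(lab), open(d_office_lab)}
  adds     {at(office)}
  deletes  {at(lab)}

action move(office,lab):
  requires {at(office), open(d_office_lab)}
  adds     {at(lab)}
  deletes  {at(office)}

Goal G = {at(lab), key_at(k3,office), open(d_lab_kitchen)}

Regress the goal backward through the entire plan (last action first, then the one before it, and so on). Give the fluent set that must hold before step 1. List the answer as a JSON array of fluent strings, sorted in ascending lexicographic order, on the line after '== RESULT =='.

Work backward from the goal:
  through step 3 (move(office,lab)): drop {at(lab)}, keep {key_at(k3,office), open(d_lab_kitchen)}, require {at(office), open(d_office_lab)}
    → {at(office), key_at(k3,office), open(d_lab_kitchen), open(d_office_lab)}
  through step 2 (move(lab,office)): drop {at(office)}, keep {key_at(k3,office), open(d_lab_kitchen), open(d_office_lab)}, require {at(lab), open(d_office_lab)}
    → {at(lab), key_at(k3,office), open(d_lab_kitchen), open(d_office_lab)}
  through step 1 (move(kitchen,lab)): drop {at(lab)}, keep {key_at(k3,office), open(d_lab_kitchen), open(d_office_lab)}, require {at(kitchen), open(d_lab_kitchen)}
    → {at(kitchen), key_at(k3,office), open(d_lab_kitchen), open(d_office_lab)}

== RESULT ==
["at(kitchen)", "key_at(k3,office)", "open(d_lab_kitchen)", "open(d_office_lab)"]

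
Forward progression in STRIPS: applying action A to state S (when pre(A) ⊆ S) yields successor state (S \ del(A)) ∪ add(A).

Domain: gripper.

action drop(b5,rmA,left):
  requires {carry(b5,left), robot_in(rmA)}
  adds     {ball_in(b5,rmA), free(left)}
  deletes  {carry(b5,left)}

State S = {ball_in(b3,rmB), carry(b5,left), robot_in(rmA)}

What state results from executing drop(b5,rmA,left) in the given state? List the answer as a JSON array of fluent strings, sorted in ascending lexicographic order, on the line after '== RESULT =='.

Compute (S \ del) ∪ add:
  pre ⊆ S: {carry(b5,left), robot_in(rmA)} ⊆ S  — applicable
  S \ del = {ball_in(b3,rmB), robot_in(rmA)}
  ∪ add   = {ball_in(b3,rmB), ball_in(b5,rmA), free(left), robot_in(rmA)}

== RESULT ==
["ball_in(b3,rmB)", "ball_in(b5,rmA)", "free(left)", "robot_in(rmA)"]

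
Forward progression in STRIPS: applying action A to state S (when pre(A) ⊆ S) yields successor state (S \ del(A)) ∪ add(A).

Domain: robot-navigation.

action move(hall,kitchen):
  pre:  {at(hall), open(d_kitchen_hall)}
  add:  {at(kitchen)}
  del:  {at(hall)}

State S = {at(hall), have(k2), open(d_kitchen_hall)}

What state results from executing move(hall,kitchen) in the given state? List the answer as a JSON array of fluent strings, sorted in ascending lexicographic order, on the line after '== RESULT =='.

Progress:
  pre ⊆ S: {at(hall), open(d_kitchen_hall)} ⊆ S  — applicable
  S \ del = {have(k2), open(d_kitchen_hall)}
  ∪ add   = {at(kitchen), have(k2), open(d_kitchen_hall)}

== RESULT ==
["at(kitchen)", "have(k2)", "open(d_kitchen_hall)"]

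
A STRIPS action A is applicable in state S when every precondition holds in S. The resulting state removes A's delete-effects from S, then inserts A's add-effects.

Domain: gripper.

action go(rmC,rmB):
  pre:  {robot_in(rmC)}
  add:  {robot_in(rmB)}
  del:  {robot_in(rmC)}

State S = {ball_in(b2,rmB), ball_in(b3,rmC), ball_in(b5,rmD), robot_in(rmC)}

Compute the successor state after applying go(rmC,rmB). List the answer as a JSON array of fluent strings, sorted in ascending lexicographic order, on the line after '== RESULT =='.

Compute (S \ del) ∪ add:
  pre ⊆ S: {robot_in(rmC)} ⊆ S  — applicable
  S \ del = {ball_in(b2,rmB), ball_in(b3,rmC), ball_in(b5,rmD)}
  ∪ add   = {ball_in(b2,rmB), ball_in(b3,rmC), ball_in(b5,rmD), robot_in(rmB)}

== RESULT ==
["ball_in(b2,rmB)", "ball_in(b3,rmC)", "ball_in(b5,rmD)", "robot_in(rmB)"]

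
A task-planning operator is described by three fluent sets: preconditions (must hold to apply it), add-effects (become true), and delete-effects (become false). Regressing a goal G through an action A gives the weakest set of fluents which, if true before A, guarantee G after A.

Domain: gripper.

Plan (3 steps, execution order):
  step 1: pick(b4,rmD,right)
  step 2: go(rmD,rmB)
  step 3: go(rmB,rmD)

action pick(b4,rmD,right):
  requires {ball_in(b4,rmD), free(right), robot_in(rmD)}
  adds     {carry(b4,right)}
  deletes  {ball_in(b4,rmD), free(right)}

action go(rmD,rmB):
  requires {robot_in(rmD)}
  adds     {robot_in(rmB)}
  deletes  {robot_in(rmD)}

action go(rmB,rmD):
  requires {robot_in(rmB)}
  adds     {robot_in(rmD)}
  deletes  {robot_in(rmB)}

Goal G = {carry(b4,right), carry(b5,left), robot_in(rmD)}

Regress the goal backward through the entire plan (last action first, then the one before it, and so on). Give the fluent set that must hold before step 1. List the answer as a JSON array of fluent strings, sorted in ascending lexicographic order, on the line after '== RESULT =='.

Work backward from the goal:
  through step 3 (go(rmB,rmD)): drop {robot_in(rmD)}, keep {carry(b4,right), carry(b5,left)}, require {robot_in(rmB)}
    → {carry(b4,right), carry(b5,left), robot_in(rmB)}
  through step 2 (go(rmD,rmB)): drop {robot_in(rmB)}, keep {carry(b4,right), carry(b5,left)}, require {robot_in(rmD)}
    → {carry(b4,right), carry(b5,left), robot_in(rmD)}
  through step 1 (pick(b4,rmD,right)): drop {carry(b4,right)}, keep {carry(b5,left), robot_in(rmD)}, require {ball_in(b4,rmD), free(right), robot_in(rmD)}
    → {ball_in(b4,rmD), carry(b5,left), free(right), robot_in(rmD)}

== RESULT ==
["ball_in(b4,rmD)", "carry(b5,left)", "free(right)", "robot_in(rmD)"]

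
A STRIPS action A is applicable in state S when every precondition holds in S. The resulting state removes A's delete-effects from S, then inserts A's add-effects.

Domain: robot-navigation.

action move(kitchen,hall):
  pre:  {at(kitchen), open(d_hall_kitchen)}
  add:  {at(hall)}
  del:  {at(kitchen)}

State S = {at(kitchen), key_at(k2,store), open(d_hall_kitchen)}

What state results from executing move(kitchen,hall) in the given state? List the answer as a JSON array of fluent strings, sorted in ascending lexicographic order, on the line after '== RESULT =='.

Compute (S \ del) ∪ add:
  pre ⊆ S: {at(kitchen), open(d_hall_kitchen)} ⊆ S  — applicable
  S \ del = {key_at(k2,store), open(d_hall_kitchen)}
  ∪ add   = {at(hall), key_at(k2,store), open(d_hall_kitchen)}

== RESULT ==
["at(hall)", "key_at(k2,store)", "open(d_hall_kitchen)"]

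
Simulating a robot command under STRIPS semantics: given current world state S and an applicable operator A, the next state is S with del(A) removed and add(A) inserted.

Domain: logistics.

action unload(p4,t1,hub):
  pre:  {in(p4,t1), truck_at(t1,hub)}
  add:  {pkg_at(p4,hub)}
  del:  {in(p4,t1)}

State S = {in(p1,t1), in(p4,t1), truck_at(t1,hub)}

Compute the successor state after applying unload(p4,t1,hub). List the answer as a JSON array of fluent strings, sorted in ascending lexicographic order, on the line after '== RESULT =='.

Progress:
  pre ⊆ S: {in(p4,t1), truck_at(t1,hub)} ⊆ S  — applicable
  S \ del = {in(p1,t1), truck_at(t1,hub)}
  ∪ add   = {in(p1,t1), pkg_at(p4,hub), truck_at(t1,hub)}

== RESULT ==
["in(p1,t1)", "pkg_at(p4,hub)", "truck_at(t1,hub)"]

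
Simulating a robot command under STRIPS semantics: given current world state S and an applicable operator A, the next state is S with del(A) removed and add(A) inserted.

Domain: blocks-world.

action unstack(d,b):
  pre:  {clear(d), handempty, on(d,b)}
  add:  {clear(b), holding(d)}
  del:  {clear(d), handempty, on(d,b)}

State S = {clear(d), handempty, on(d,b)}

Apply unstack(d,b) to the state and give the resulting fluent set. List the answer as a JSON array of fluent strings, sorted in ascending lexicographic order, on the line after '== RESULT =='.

Compute (S \ del) ∪ add:
  pre ⊆ S: {clear(d), handempty, on(d,b)} ⊆ S  — applicable
  S \ del = {}
  ∪ add   = {clear(b), holding(d)}

== RESULT ==
["clear(b)", "holding(d)"]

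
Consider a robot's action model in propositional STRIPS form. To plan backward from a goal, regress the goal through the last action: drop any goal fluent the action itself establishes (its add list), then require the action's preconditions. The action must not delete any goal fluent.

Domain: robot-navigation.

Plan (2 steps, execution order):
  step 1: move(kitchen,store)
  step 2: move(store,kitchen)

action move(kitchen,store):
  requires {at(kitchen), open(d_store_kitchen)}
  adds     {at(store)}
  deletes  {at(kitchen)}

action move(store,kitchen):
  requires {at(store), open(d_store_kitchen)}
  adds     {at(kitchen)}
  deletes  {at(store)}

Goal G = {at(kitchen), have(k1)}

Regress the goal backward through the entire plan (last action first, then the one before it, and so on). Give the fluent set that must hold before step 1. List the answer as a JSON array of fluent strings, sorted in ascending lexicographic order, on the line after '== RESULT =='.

Regress step by step:
  through step 2 (move(store,kitchen)): drop {at(kitchen)}, keep {have(k1)}, require {at(store), open(d_store_kitchen)}
    → {at(store), have(k1), open(d_store_kitchen)}
  through step 1 (move(kitchen,store)): drop {at(store)}, keep {have(k1), open(d_store_kitchen)}, require {at(kitchen), open(d_store_kitchen)}
    → {at(kitchen), have(k1), open(d_store_kitchen)}

== RESULT ==
["at(kitchen)", "have(k1)", "open(d_store_kitchen)"]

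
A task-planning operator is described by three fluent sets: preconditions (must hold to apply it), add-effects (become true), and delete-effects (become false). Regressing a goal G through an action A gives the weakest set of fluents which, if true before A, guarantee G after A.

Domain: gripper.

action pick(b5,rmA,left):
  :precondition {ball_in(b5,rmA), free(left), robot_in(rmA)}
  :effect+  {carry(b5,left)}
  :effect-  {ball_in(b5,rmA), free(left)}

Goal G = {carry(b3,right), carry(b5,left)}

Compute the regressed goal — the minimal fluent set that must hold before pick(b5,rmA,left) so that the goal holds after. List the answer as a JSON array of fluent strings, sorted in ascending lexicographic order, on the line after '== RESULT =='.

Regress:
  G ∩ del = {}  (empty — regression defined)
  G \ add = {carry(b3,right), carry(b5,left)} \ {carry(b5,left)} = {carry(b3,right)}
  ∪ pre   = {carry(b3,right)} ∪ {ball_in(b5,rmA), free(left), robot_in(rmA)}
          = {ball_in(b5,rmA), carry(b3,right), free(left), robot_in(rmA)}

== RESULT ==
["ball_in(b5,rmA)", "carry(b3,right)", "free(left)", "robot_in(rmA)"]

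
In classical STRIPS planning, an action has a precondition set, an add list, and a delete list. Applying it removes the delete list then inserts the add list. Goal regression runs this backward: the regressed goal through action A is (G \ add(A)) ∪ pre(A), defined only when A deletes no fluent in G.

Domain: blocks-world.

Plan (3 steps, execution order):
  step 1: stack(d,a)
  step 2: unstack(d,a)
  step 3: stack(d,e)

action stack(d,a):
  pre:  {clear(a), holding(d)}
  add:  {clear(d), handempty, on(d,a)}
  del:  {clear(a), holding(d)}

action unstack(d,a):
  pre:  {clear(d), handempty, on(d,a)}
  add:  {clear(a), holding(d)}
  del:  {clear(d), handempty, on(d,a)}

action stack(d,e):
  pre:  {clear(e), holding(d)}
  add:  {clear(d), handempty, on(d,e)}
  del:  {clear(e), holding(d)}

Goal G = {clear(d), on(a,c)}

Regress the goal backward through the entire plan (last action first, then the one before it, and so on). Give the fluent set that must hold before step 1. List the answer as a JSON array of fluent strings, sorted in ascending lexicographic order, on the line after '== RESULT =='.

Regress step by step:
  through step 3 (stack(d,e)): drop {clear(d)}, keep {on(a,c)}, require {clear(e), holding(d)}
    → {clear(e), holding(d), on(a,c)}
  through step 2 (unstack(d,a)): drop {holding(d)}, keep {clear(e), on(a,c)}, require {clear(d), handempty, on(d,a)}
    → {clear(d), clear(e), handempty, on(a,c), on(d,a)}
  through step 1 (stack(d,a)): drop {clear(d), handempty, on(d,a)}, keep {clear(e), on(a,c)}, require {clear(a), holding(d)}
    → {clear(a), clear(e), holding(d), on(a,c)}

== RESULT ==
["clear(a)", "clear(e)", "holding(d)", "on(a,c)"]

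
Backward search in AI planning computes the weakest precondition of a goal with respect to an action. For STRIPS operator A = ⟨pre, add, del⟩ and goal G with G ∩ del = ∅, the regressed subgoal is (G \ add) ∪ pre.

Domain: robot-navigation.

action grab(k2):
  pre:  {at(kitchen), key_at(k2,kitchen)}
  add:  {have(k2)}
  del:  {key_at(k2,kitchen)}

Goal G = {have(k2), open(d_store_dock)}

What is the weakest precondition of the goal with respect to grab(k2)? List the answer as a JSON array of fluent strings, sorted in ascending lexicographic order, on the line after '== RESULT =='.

Compute (G \ add) ∪ pre:
  G ∩ del = {}  (empty — regression defined)
  G \ add = {have(k2), open(d_store_dock)} \ {have(k2)} = {open(d_store_dock)}
  ∪ pre   = {open(d_store_dock)} ∪ {at(kitchen), key_at(k2,kitchen)}
          = {at(kitchen), key_at(k2,kitchen), open(d_store_dock)}

== RESULT ==
["at(kitchen)", "key_at(k2,kitchen)", "open(d_store_dock)"]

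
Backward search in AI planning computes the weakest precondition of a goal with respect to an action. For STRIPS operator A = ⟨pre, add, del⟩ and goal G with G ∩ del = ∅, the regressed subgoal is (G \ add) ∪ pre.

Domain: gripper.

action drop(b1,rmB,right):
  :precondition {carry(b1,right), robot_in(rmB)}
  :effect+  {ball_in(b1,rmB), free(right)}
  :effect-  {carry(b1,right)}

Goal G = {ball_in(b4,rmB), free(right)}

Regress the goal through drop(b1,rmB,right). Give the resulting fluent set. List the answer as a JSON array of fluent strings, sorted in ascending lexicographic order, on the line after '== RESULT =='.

Regress:
  G ∩ del = {}  (empty — regression defined)
  G \ add = {ball_in(b4,rmB), free(right)} \ {ball_in(b1,rmB), free(right)} = {ball_in(b4,rmB)}
  ∪ pre   = {ball_in(b4,rmB)} ∪ {carry(b1,right), robot_in(rmB)}
          = {ball_in(b4,rmB), carry(b1,right), robot_in(rmB)}

== RESULT ==
["ball_in(b4,rmB)", "carry(b1,right)", "robot_in(rmB)"]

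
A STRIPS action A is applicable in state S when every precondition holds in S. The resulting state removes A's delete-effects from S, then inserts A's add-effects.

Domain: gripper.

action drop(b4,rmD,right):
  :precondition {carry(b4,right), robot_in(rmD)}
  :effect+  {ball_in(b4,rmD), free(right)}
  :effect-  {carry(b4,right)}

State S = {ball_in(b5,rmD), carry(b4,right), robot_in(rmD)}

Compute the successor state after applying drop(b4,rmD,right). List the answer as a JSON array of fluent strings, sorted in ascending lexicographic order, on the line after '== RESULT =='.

Compute (S \ del) ∪ add:
  pre ⊆ S: {carry(b4,right), robot_in(rmD)} ⊆ S  — applicable
  S \ del = {ball_in(b5,rmD), robot_in(rmD)}
  ∪ add   = {ball_in(b4,rmD), ball_in(b5,rmD), free(right), robot_in(rmD)}

== RESULT ==
["ball_in(b4,rmD)", "ball_in(b5,rmD)", "free(right)", "robot_in(rmD)"]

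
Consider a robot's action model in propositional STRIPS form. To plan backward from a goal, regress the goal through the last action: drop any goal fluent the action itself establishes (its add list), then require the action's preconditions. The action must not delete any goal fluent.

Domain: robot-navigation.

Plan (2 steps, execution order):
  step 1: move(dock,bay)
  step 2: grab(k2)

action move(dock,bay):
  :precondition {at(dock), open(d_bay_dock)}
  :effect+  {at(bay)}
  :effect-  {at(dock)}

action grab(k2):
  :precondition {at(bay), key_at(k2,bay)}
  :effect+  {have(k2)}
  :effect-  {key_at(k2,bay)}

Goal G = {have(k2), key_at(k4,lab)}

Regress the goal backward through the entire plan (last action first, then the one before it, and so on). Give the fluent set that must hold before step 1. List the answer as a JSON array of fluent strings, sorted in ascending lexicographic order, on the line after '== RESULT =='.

Work backward from the goal:
  through step 2 (grab(k2)): drop {have(k2)}, keep {key_at(k4,lab)}, require {at(bay), key_at(k2,bay)}
    → {at(bay), key_at(k2,bay), key_at(k4,lab)}
  through step 1 (move(dock,bay)): drop {at(bay)}, keep {key_at(k2,bay), key_at(k4,lab)}, require {at(dock), open(d_bay_dock)}
    → {at(dock), key_at(k2,bay), key_at(k4,lab), open(d_bay_dock)}

== RESULT ==
["at(dock)", "key_at(k2,bay)", "key_at(k4,lab)", "open(d_bay_dock)"]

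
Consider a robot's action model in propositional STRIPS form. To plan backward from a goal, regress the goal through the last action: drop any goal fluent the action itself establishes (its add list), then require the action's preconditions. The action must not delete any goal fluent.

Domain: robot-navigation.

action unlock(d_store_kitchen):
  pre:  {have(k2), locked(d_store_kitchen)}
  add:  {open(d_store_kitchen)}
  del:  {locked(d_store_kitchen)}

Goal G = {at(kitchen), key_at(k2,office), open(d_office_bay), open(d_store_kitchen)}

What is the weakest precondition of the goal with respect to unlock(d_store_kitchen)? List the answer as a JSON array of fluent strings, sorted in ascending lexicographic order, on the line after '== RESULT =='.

Regress:
  G ∩ del = {}  (empty — regression defined)
  G \ add = {at(kitchen), key_at(k2,office), open(d_office_bay), open(d_store_kitchen)} \ {open(d_store_kitchen)} = {at(kitchen), key_at(k2,office), open(d_office_bay)}
  ∪ pre   = {at(kitchen), key_at(k2,office), open(d_office_bay)} ∪ {have(k2), locked(d_store_kitchen)}
          = {at(kitchen), have(k2), key_at(k2,office), locked(d_store_kitchen), open(d_office_bay)}

== RESULT ==
["at(kitchen)", "have(k2)", "key_at(k2,office)", "locked(d_store_kitchen)", "open(d_office_bay)"]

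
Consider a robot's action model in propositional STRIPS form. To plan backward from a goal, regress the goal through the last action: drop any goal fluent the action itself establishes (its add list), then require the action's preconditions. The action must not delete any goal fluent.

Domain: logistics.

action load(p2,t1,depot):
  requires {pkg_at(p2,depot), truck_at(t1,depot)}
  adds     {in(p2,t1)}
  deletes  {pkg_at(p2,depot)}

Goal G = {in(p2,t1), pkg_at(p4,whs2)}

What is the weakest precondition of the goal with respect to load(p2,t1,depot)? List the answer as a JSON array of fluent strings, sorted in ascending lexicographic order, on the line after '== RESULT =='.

Compute (G \ add) ∪ pre:
  G ∩ del = {}  (empty — regression defined)
  G \ add = {in(p2,t1), pkg_at(p4,whs2)} \ {in(p2,t1)} = {pkg_at(p4,whs2)}
  ∪ pre   = {pkg_at(p4,whs2)} ∪ {pkg_at(p2,depot), truck_at(t1,depot)}
          = {pkg_at(p2,depot), pkg_at(p4,whs2), truck_at(t1,depot)}

== RESULT ==
["pkg_at(p2,depot)", "pkg_at(p4,whs2)", "truck_at(t1,depot)"]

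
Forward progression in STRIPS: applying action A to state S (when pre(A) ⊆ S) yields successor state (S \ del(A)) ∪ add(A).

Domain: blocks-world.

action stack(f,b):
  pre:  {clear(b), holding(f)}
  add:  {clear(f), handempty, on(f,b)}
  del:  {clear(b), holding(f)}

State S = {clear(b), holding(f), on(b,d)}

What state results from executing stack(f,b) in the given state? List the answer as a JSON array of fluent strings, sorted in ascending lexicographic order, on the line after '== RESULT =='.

Progress:
  pre ⊆ S: {clear(b), holding(f)} ⊆ S  — applicable
  S \ del = {on(b,d)}
  ∪ add   = {clear(f), handempty, on(b,d), on(f,b)}

== RESULT ==
["clear(f)", "handempty", "on(b,d)", "on(f,b)"]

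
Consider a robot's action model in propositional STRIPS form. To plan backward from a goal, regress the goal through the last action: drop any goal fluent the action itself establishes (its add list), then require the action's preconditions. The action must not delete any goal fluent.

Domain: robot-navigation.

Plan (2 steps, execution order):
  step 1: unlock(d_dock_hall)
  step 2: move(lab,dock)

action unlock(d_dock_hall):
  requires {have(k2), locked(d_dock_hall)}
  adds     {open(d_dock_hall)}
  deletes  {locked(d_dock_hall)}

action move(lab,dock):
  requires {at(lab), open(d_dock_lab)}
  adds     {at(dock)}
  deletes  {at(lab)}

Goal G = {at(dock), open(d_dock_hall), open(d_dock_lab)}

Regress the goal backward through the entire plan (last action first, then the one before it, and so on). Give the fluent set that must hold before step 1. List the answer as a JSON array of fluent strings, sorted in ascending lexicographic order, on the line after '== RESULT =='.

Work backward from the goal:
  through step 2 (move(lab,dock)): drop {at(dock)}, keep {open(d_dock_hall), open(d_dock_lab)}, require {at(lab), open(d_dock_lab)}
    → {at(lab), open(d_dock_hall), open(d_dock_lab)}
  through step 1 (unlock(d_dock_hall)): drop {open(d_dock_hall)}, keep {at(lab), open(d_dock_lab)}, require {have(k2), locked(d_dock_hall)}
    → {at(lab), have(k2), locked(d_dock_hall), open(d_dock_lab)}

== RESULT ==
["at(lab)", "have(k2)", "locked(d_dock_hall)", "open(d_dock_lab)"]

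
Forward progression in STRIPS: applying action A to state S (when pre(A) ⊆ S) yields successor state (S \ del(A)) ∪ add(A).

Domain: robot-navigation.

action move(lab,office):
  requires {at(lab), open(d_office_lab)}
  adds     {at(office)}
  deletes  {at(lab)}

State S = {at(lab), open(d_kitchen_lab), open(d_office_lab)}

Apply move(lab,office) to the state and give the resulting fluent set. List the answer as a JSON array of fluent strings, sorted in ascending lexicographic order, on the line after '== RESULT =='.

Compute (S \ del) ∪ add:
  pre ⊆ S: {at(lab), open(d_office_lab)} ⊆ S  — applicable
  S \ del = {open(d_kitchen_lab), open(d_office_lab)}
  ∪ add   = {at(office), open(d_kitchen_lab), open(d_office_lab)}

== RESULT ==
["at(office)", "open(d_kitchen_lab)", "open(d_office_lab)"]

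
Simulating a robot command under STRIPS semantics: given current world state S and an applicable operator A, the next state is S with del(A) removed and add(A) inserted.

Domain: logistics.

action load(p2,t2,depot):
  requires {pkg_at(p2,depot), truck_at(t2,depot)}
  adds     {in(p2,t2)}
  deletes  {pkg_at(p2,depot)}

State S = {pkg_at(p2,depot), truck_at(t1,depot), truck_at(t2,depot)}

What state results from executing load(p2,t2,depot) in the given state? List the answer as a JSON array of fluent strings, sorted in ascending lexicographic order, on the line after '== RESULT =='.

Progress:
  pre ⊆ S: {pkg_at(p2,depot), truck_at(t2,depot)} ⊆ S  — applicable
  S \ del = {truck_at(t1,depot), truck_at(t2,depot)}
  ∪ add   = {in(p2,t2), truck_at(t1,depot), truck_at(t2,depot)}

== RESULT ==
["in(p2,t2)", "truck_at(t1,depot)", "truck_at(t2,depot)"]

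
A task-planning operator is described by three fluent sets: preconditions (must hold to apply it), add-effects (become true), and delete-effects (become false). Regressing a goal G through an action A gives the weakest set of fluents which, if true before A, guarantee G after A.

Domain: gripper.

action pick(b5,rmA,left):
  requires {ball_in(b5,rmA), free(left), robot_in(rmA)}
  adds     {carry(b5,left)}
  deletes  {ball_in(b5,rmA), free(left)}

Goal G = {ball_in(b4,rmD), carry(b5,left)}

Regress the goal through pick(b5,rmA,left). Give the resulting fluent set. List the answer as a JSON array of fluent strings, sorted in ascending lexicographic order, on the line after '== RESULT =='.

Regress:
  G ∩ del = {}  (empty — regression defined)
  G \ add = {ball_in(b4,rmD), carry(b5,left)} \ {carry(b5,left)} = {ball_in(b4,rmD)}
  ∪ pre   = {ball_in(b4,rmD)} ∪ {ball_in(b5,rmA), free(left), robot_in(rmA)}
          = {ball_in(b4,rmD), ball_in(b5,rmA), free(left), robot_in(rmA)}

== RESULT ==
["ball_in(b4,rmD)", "ball_in(b5,rmA)", "free(left)", "robot_in(rmA)"]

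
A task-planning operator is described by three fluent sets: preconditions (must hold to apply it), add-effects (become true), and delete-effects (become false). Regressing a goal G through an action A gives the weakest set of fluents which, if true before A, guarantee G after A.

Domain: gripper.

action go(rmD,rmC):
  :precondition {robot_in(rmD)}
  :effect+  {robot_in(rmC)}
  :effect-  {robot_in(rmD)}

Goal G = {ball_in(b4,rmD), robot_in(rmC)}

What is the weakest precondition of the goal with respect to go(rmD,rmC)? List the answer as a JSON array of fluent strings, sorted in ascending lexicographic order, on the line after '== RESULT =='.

Regress:
  G ∩ del = {}  (empty — regression defined)
  G \ add = {ball_in(b4,rmD), robot_in(rmC)} \ {robot_in(rmC)} = {ball_in(b4,rmD)}
  ∪ pre   = {ball_in(b4,rmD)} ∪ {robot_in(rmD)}
          = {ball_in(b4,rmD), robot_in(rmD)}

== RESULT ==
["ball_in(b4,rmD)", "robot_in(rmD)"]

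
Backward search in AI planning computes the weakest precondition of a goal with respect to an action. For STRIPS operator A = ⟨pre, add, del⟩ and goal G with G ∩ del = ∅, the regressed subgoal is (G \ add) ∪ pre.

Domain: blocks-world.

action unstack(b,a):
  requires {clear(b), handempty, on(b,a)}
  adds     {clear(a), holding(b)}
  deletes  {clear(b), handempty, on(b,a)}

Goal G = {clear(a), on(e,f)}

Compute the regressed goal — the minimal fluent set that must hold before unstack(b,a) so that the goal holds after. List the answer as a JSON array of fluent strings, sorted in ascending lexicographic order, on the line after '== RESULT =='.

Regress:
  G ∩ del = {}  (empty — regression defined)
  G \ add = {clear(a), on(e,f)} \ {clear(a), holding(b)} = {on(e,f)}
  ∪ pre   = {on(e,f)} ∪ {clear(b), handempty, on(b,a)}
          = {clear(b), handempty, on(b,a), on(e,f)}

== RESULT ==
["clear(b)", "handempty", "on(b,a)", "on(e,f)"]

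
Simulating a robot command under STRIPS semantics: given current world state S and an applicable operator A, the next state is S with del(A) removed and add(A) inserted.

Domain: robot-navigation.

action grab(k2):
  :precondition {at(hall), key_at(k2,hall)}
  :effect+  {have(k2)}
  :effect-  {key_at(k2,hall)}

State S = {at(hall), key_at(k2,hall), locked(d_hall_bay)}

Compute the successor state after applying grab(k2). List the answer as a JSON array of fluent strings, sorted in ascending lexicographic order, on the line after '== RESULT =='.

Compute (S \ del) ∪ add:
  pre ⊆ S: {at(hall), key_at(k2,hall)} ⊆ S  — applicable
  S \ del = {at(hall), locked(d_hall_bay)}
  ∪ add   = {at(hall), have(k2), locked(d_hall_bay)}

== RESULT ==
["at(hall)", "have(k2)", "locked(d_hall_bay)"]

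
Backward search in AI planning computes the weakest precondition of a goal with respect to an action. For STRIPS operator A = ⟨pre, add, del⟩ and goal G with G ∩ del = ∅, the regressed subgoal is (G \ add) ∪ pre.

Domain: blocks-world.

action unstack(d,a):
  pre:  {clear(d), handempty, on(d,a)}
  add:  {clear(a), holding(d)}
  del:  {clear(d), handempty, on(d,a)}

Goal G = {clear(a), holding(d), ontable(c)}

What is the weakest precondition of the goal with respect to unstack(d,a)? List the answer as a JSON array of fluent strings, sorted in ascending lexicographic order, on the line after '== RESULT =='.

Regress:
  G ∩ del = {}  (empty — regression defined)
  G \ add = {clear(a), holding(d), ontable(c)} \ {clear(a), holding(d)} = {ontable(c)}
  ∪ pre   = {ontable(c)} ∪ {clear(d), handempty, on(d,a)}
          = {clear(d), handempty, on(d,a), ontable(c)}

== RESULT ==
["clear(d)", "handempty", "on(d,a)", "ontable(c)"]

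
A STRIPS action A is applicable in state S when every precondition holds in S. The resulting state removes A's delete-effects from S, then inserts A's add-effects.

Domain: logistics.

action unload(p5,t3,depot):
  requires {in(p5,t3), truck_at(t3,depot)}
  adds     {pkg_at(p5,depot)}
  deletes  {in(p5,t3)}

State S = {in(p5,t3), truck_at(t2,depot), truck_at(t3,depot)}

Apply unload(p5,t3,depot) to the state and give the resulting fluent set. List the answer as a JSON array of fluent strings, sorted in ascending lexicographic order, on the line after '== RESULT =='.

Progress:
  pre ⊆ S: {in(p5,t3), truck_at(t3,depot)} ⊆ S  — applicable
  S \ del = {truck_at(t2,depot), truck_at(t3,depot)}
  ∪ add   = {pkg_at(p5,depot), truck_at(t2,depot), truck_at(t3,depot)}

== RESULT ==
["pkg_at(p5,depot)", "truck_at(t2,depot)", "truck_at(t3,depot)"]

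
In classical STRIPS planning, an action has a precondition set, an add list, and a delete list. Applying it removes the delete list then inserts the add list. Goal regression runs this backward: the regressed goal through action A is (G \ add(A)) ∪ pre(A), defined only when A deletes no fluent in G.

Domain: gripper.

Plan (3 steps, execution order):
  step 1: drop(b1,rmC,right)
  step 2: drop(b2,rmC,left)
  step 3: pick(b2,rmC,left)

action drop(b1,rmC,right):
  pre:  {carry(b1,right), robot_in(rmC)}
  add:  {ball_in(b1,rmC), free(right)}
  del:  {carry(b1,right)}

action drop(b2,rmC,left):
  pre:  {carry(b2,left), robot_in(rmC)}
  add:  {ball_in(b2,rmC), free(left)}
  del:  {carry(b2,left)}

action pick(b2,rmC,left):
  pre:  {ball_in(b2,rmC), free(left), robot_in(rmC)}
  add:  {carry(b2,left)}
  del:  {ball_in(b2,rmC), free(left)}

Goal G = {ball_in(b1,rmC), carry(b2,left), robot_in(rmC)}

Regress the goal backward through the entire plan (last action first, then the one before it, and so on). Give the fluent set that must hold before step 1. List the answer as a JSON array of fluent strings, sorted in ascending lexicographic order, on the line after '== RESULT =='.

Regress step by step:
  through step 3 (pick(b2,rmC,left)): drop {carry(b2,left)}, keep {ball_in(b1,rmC), robot_in(rmC)}, require {ball_in(b2,rmC), free(left), robot_in(rmC)}
    → {ball_in(b1,rmC), ball_in(b2,rmC), free(left), robot_in(rmC)}
  through step 2 (drop(b2,rmC,left)): drop {ball_in(b2,rmC), free(left)}, keep {ball_in(b1,rmC), robot_in(rmC)}, require {carry(b2,left), robot_in(rmC)}
    → {ball_in(b1,rmC), carry(b2,left), robot_in(rmC)}
  through step 1 (drop(b1,rmC,right)): drop {ball_in(b1,rmC)}, keep {carry(b2,left), robot_in(rmC)}, require {carry(b1,right), robot_in(rmC)}
    → {carry(b1,right), carry(b2,left), robot_in(rmC)}

== RESULT ==
["carry(b1,right)", "carry(b2,left)", "robot_in(rmC)"]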